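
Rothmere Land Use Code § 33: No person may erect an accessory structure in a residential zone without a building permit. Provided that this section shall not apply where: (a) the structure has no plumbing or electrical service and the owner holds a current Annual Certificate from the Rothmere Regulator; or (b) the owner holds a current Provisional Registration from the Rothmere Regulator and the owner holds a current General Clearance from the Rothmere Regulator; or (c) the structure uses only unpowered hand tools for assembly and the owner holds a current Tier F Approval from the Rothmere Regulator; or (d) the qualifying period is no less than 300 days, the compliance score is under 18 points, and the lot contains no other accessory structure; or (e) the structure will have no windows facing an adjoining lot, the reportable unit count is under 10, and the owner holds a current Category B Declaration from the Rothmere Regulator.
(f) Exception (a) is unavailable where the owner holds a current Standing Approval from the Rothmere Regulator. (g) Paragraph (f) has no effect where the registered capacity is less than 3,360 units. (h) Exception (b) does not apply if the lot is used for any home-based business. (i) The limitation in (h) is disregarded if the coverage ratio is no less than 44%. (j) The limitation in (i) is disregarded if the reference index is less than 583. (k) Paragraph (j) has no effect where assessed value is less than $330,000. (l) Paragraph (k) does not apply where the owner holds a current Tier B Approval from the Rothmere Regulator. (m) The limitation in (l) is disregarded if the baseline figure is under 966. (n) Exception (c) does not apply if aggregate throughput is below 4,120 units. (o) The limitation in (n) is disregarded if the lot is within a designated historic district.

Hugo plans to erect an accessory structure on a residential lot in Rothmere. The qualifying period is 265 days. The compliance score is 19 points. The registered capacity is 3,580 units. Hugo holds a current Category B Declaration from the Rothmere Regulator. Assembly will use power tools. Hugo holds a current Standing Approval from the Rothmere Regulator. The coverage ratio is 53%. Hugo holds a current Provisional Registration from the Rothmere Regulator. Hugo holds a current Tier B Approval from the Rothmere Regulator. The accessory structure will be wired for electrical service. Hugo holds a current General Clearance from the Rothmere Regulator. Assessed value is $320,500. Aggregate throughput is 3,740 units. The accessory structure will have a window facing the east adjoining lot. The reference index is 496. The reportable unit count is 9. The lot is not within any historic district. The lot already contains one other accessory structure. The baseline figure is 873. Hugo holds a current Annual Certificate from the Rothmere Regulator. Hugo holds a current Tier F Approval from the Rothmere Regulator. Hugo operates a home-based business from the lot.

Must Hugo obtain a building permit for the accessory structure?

Exception (a) requires that the structure has no plumbing or electrical service; but electrical service is planned, so (a) is unavailable.
All of (b)'s requirements are met (a current Provisional Registration is held; a current General Clearance is held). Considering the limiting provisions: (h) is engaged (a home-based business operates on the lot), but yields to (i): (i) is engaged — the coverage ratio is 53%, meeting the 44% threshold. (j) is engaged (the reference index is 496, less than the 583 limit), but is displaced by (k): (k) operates against (j): assessed value is $320,500, less than the $330,000 limit. (l) operates (a current Tier B Approval is held), but is set aside by (m): (m) is triggered — the baseline figure is 873, under the 966 limit. (b) remains available.
Exception (c) requires that the structure uses only unpowered hand tools for assembly; but assembly uses power tools, so (c) is unavailable.
Exception (d) requires that the qualifying period is no less than 300 days; but the qualifying period is 265 days, short of 300 days, so (d) is unavailable.
Exception (e) requires that the structure will have no windows facing an adjoining lot; but a window faces an adjoining lot, so (e) is unavailable.

No — exception (b) applies; Hugo does not need a building permit.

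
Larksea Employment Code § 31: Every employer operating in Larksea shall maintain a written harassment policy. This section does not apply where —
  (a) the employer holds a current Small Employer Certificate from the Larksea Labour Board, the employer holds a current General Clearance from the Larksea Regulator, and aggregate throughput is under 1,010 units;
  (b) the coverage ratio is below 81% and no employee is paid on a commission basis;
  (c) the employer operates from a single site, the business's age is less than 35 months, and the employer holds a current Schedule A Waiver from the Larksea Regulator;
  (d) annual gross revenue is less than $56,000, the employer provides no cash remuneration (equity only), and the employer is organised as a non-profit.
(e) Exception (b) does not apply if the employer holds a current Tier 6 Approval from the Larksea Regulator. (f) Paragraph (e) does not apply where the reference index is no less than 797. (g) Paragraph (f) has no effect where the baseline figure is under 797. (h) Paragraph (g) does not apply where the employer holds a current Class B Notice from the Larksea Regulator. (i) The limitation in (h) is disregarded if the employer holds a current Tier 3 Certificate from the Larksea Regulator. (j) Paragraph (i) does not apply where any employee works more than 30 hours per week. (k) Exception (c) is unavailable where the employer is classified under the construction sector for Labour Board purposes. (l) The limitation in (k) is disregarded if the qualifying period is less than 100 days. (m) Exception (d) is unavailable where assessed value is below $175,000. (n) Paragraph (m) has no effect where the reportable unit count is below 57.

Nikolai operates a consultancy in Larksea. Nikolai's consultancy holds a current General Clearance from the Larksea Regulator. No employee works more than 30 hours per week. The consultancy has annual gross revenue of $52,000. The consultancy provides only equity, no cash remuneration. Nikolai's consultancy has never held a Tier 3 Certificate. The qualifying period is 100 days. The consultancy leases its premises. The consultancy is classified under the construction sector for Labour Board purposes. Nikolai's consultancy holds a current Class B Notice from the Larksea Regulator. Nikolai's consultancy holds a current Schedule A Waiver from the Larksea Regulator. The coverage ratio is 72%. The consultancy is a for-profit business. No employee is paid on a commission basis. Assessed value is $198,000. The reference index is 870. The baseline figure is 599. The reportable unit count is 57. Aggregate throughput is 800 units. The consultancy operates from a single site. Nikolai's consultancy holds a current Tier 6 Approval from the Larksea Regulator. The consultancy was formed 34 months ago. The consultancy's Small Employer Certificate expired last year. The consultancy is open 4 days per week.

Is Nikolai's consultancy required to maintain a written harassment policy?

Exception (a) fails — the Small Employer Certificate has expired.
Exception (b) is satisfied on its face — the coverage ratio is 72%, below the 81% limit; no employee is paid on commission. As to paragraphs (e)–(j): (e) would limit (b) — a current Tier 6 Approval is held — but (f) sets (e) aside: (f) operates — the reference index is 870, meeting the 797 threshold. (g) would limit (f) — the baseline figure is 599, under the 797 limit — but (h) sets (g) aside: (h) is triggered — a current Class B Notice is held. (i), which would lift (h), is inapplicable — there is no Tier 3 Certificate in force. So (b) applies.
Exception (c) is satisfied on its face — the employer operates from a single site; the business's age is 34 months, less than the 35 months limit; a current Schedule A Waiver is held. Turning to paragraphs (k)–(l): (k) is triggered — the consultancy is classified under the construction sector. (l), which would lift (k), is inapplicable — the qualifying period is 100 days, not less than 100 days. So (c) is unavailable.
Exception (d) requires that the employer is organised as a non-profit; but the employer is for-profit, so (d) is unavailable.

No — exception (b) applies; Nikolai's consultancy is not required to maintain a written harassment policy.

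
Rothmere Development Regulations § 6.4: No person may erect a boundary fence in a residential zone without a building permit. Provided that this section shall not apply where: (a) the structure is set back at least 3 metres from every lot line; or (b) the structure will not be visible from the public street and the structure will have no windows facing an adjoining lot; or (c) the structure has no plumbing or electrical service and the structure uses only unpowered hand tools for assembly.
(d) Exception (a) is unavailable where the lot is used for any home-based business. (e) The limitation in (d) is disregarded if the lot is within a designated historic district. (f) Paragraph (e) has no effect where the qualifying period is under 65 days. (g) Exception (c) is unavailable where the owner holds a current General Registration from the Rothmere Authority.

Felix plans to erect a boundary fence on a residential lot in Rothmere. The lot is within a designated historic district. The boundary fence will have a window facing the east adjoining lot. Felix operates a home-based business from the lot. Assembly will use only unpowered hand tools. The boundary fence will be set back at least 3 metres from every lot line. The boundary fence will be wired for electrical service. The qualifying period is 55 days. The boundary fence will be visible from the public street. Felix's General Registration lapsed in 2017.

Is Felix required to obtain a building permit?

Yes — Felix must obtain a building permit.

Exception (a)'s conditions are all satisfied: the setback is at least 3 m on every side. Turning to paragraphs (d)–(f): (d) applies — a home-based business operates on the lot. (e) would limit (d) — the lot is in a historic district — but (f) sets (e) aside: (f) is engaged — the qualifying period is 55 days, under the 65 days limit. Exception (a) does not apply.
Exception (b) requires that the structure will not be visible from the public street; but the structure will be visible from the street, so (b) is unavailable.
Exception (c) requires that the structure has no plumbing or electrical service; but electrical service is planned, so (c) is unavailable.
No exception is made out. Felix falls within the general rule.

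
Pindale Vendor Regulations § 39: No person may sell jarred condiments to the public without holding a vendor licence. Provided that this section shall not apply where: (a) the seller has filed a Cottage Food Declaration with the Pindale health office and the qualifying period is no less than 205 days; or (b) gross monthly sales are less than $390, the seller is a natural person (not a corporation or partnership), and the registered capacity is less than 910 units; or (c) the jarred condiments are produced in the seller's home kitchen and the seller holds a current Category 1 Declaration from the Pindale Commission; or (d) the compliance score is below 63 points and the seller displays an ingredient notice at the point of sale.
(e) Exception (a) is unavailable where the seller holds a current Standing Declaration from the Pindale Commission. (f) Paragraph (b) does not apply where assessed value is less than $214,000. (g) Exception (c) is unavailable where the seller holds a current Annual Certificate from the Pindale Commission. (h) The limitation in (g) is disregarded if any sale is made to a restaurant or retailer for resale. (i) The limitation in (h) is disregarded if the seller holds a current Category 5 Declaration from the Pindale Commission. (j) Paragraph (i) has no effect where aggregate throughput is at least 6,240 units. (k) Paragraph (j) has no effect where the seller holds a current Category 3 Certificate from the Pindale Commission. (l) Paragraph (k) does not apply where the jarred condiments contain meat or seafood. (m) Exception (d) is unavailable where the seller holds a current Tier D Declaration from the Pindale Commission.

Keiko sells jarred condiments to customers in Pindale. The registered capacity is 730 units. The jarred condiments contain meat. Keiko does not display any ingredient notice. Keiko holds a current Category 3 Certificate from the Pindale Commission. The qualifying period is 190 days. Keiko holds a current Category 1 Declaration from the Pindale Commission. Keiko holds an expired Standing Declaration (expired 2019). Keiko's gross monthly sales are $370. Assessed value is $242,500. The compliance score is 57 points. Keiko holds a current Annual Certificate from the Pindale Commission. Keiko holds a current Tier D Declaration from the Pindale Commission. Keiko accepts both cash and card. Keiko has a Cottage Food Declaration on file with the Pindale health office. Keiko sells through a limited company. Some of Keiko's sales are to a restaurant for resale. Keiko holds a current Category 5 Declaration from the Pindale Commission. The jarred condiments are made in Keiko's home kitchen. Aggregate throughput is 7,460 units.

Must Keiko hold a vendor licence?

No — exception (c) applies; Keiko is not required to hold a vendor licence.

Exception (a) does not apply: the qualifying period is 190 days, short of 205 days.
Exception (b) fails — the seller operates through a limited company.
All of (c)'s requirements are met (the jarred condiments are home-kitchen produced; a current Category 1 Declaration is held). Under paragraphs (g)–(l): (g) would limit (c) — a current Annual Certificate is held — but (h) sets (g) aside: (h) is engaged — some sales are to a restaurant for resale. (i) is triggered (a current Category 5 Declaration is held), but is set aside by (j): (j) operates against (i): aggregate throughput is 7,460 units, meeting the 6,240 units threshold. (k) would limit (j) — a current Category 3 Certificate is held — but (l) sets (k) aside: (l) is triggered — the jarred condiments contain meat. (c) remains available.
Exception (d) fails — no ingredient notice is displayed.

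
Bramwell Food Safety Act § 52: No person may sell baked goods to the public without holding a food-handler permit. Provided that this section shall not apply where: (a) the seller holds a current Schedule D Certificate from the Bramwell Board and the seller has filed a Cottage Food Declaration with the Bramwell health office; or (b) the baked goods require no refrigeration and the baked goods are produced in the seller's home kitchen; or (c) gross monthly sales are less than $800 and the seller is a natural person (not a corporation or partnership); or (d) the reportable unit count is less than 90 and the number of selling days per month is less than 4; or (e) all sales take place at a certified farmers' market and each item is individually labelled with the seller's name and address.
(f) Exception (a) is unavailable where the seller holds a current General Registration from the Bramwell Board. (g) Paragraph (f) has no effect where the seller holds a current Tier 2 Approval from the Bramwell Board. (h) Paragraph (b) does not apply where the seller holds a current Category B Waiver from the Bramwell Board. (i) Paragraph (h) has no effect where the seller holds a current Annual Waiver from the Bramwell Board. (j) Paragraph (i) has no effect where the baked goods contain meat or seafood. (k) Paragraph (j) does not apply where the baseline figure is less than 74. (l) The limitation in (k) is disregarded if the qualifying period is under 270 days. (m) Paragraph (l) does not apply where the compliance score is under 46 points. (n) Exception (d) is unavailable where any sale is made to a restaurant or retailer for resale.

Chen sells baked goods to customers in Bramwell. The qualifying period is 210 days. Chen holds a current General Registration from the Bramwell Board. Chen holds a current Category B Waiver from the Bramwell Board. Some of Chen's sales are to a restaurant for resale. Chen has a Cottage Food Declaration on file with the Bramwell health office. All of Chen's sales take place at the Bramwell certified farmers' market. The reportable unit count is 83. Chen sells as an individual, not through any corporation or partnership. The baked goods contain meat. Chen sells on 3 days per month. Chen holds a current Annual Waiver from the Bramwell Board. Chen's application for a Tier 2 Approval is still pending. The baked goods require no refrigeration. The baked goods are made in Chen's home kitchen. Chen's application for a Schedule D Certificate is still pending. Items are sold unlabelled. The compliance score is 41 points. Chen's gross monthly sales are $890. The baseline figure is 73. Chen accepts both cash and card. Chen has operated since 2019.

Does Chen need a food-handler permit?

Exception (a) does not apply: no current Schedule D Certificate is held.
All of (b)'s requirements are met (the baked goods are shelf-stable; the baked goods are home-kitchen produced). Applying paragraphs (h)–(m): (h) would limit (b) — a current Category B Waiver is held — but (i) sets (h) aside: (i) operates against (h): a current Annual Waiver is held. (j) is engaged (the baked goods contain meat), but is displaced by (k): (k) operates against (j): the baseline figure is 73, less than the 74 limit. (l) is triggered (the qualifying period is 210 days, under the 270 days limit), but is displaced by (m): (m) operates against (l): the compliance score is 41 points, under the 46 points limit. Exception (b) stands.
Exception (c) requires that gross monthly sales are less than $800; but gross monthly sales are $890, not less than $800, so (c) is unavailable.
Exception (d): the reportable unit count is 83, less than the 90 limit; the number of selling days per month is 3, less than the 4 limit — every condition holds. But: (n) operates — some sales are to a restaurant for resale. Exception (d) does not apply.
Exception (e) does not apply: items are sold unlabelled.

No — exception (b) applies; Chen is not required to hold a food-handler permit.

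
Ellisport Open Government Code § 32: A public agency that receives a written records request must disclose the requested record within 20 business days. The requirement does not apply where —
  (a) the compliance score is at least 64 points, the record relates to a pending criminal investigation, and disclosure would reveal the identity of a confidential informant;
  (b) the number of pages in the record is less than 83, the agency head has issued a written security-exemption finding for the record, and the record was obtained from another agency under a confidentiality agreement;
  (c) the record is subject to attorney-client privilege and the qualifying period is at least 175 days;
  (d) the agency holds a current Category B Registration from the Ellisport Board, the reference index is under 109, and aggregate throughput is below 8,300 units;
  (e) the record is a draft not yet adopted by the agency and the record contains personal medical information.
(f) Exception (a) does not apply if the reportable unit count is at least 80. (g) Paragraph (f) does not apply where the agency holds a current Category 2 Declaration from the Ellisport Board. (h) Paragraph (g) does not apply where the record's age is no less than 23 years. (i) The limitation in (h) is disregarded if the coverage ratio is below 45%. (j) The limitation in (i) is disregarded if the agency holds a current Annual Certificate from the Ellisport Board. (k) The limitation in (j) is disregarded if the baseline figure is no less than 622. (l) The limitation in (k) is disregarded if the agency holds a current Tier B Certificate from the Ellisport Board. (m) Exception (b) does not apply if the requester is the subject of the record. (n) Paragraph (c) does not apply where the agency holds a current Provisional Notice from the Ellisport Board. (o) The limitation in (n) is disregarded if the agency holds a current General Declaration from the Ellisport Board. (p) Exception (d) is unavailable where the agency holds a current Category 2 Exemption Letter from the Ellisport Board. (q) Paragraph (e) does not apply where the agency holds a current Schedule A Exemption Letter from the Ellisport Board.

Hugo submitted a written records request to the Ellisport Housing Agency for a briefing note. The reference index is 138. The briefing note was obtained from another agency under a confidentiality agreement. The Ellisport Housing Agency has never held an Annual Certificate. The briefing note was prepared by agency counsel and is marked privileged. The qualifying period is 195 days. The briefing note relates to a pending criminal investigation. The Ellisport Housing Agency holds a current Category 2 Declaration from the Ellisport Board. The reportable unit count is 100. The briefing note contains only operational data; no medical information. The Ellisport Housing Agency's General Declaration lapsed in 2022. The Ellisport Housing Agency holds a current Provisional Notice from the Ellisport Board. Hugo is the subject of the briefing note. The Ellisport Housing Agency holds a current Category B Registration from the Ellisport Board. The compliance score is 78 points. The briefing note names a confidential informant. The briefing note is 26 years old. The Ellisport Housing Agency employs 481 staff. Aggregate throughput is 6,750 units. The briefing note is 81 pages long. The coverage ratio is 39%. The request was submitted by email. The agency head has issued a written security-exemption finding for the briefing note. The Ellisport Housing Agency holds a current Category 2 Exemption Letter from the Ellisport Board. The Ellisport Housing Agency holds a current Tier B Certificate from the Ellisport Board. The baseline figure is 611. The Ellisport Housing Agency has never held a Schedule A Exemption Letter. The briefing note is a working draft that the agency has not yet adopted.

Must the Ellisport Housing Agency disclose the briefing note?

Exception (a) is satisfied on its face — the compliance score is 78 points, meeting the 64 points threshold; the briefing note relates to a pending investigation; the briefing note names a confidential informant. Applying paragraphs (f)–(l): (f) would limit (a) — the reportable unit count is 100, meeting the 80 threshold — but (g) sets (f) aside: (g) is engaged — a current Category 2 Declaration is held. (h) would limit (g) — the record's age is 26 years, meeting the 23 years threshold — but (i) sets (h) aside: (i) operates — the coverage ratio is 39%, below the 45% limit. (j) is not triggered (no current Annual Certificate is held), so (i) stands. So (a) applies.
Exception (b): the number of pages in the record is 81, less than the 83 limit; a written security-exemption finding has been issued; the briefing note was obtained under a confidentiality agreement — every condition holds. However, paragraph (m) must be considered: (m) operates against (b): Hugo is the subject of the briefing note. Exception (b) does not apply.
Exception (c) is satisfied on its face — the briefing note is privileged; the qualifying period is 195 days, meeting the 175 days threshold. Turning to paragraphs (n)–(o): (n) operates against (c): a current Provisional Notice is held. (o) is not engaged (the General Declaration is not current), so (n) stands. So (c) is unavailable.
Exception (d) fails — the reference index is 138, not under 109.
Exception (e) requires that the record contains personal medical information; but the briefing note contains only operational data, so (e) is unavailable.

No — exception (a) applies; the Ellisport Housing Agency is not required to disclose the briefing note.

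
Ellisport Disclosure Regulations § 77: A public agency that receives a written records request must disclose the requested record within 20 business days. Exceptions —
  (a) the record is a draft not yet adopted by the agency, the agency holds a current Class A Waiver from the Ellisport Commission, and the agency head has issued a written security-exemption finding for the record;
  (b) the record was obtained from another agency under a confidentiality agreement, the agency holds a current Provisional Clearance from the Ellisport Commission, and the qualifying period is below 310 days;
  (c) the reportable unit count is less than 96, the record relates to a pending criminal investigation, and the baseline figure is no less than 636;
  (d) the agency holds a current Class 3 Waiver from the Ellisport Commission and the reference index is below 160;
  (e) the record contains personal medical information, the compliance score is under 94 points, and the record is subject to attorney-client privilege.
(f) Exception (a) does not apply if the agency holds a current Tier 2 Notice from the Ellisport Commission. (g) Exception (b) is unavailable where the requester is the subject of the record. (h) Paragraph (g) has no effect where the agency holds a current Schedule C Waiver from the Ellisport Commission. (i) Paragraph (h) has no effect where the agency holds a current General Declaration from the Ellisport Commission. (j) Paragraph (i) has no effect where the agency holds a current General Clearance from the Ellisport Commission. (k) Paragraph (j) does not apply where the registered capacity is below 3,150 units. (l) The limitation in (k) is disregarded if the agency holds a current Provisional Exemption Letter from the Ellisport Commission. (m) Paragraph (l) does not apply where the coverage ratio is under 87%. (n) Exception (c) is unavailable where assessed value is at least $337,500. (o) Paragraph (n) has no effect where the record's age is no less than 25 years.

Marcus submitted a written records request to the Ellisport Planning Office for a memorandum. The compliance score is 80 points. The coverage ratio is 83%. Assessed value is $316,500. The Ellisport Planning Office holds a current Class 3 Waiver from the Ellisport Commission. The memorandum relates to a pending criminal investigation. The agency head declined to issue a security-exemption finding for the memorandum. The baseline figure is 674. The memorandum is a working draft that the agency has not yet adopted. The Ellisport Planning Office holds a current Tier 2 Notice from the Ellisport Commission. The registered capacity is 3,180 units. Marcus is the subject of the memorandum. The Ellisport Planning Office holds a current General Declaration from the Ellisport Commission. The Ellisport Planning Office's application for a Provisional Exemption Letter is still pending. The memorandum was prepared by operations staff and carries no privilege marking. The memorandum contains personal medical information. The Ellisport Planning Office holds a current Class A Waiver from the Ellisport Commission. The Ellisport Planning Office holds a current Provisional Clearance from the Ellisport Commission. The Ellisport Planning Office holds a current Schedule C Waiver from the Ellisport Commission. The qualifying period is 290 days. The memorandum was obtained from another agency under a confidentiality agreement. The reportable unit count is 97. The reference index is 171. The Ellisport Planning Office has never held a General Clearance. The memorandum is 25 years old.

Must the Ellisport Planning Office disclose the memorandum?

Yes — the Ellisport Planning Office must disclose the memorandum.

Exception (a) fails — the agency head declined to issue a security-exemption finding.
Exception (b)'s conditions are all satisfied: the memorandum was obtained under a confidentiality agreement; a current Provisional Clearance is held; the qualifying period is 290 days, below the 310 days limit. But: (g) operates against (b): Marcus is the subject of the memorandum. (h) would limit (g) — a current Schedule C Waiver is held — but (i) sets (h) aside: (i) applies — a current General Declaration is held. (j), which would lift (i), is not triggered — there is no General Clearance in force. So (b) is unavailable.
Exception (c) fails — the reportable unit count is 97, not less than 96.
Exception (d) requires that the reference index is below 160; but the reference index is 171, not below 160, so (d) is unavailable.
Exception (e) fails — the memorandum carries no privilege marking.
No exception is made out. the Ellisport Planning Office falls within the general rule.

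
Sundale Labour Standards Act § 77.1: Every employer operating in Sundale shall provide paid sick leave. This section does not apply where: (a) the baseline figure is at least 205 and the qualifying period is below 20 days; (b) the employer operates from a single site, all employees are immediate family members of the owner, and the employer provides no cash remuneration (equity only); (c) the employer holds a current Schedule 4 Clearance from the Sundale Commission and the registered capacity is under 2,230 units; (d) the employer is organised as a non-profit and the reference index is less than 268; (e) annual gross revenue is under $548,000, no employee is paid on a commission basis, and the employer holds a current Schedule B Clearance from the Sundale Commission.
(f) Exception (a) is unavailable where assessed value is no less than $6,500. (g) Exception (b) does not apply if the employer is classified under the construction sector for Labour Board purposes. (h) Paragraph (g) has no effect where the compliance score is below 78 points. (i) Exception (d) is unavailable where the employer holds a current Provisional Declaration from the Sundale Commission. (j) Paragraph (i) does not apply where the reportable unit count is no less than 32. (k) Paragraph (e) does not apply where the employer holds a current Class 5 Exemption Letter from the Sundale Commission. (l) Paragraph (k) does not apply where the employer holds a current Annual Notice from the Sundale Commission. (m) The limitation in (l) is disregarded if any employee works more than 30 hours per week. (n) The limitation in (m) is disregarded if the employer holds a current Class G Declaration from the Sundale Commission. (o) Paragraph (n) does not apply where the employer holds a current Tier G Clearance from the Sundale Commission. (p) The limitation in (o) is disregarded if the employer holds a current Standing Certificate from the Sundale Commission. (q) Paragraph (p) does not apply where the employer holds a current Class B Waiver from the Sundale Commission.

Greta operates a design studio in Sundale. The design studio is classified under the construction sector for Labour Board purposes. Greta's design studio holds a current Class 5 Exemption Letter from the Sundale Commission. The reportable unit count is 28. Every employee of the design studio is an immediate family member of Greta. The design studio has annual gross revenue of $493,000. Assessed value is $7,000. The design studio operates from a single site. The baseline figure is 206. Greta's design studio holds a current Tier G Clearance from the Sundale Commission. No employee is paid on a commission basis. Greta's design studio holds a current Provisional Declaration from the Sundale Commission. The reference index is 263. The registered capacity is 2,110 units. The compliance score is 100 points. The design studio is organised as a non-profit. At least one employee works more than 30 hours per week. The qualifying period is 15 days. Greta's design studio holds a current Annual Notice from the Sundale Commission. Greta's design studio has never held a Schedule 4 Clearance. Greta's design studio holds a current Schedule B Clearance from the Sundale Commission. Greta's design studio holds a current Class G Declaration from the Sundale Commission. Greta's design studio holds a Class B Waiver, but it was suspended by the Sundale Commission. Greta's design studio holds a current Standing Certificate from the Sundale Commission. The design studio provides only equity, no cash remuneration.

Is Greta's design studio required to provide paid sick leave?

No — exception (e) applies; Greta's design studio is not required to provide paid sick leave.

Exception (a) is satisfied on its face — the baseline figure is 206, meeting the 205 threshold; the qualifying period is 15 days, below the 20 days limit. But applying paragraph (f): (f) operates against (a): assessed value is $7,000, meeting the $6,500 threshold. (a) is therefore removed.
Exception (b)'s conditions are all satisfied: the employer operates from a single site; every employee is an immediate family member; remuneration is equity-only. Turning to paragraphs (g)–(h): (g) operates — the design studio is classified under the construction sector. (h), which would lift (g), does not operate here — the compliance score is 100 points, not below 78 points. (b) is therefore removed.
Exception (c) does not apply: no current Schedule 4 Clearance is held.
Exception (d): the employer is a non-profit; the reference index is 263, less than the 268 limit — every condition holds. But: (i) applies — a current Provisional Declaration is held. (j) does not operate here (the reportable unit count is 28, short of 32), so (i) stands. Exception (d) does not apply.
Exception (e)'s conditions are all satisfied: annual gross revenue is $493,000, under the $548,000 limit; no employee is paid on commission; a current Schedule B Clearance is held. Under paragraphs (k)–(q): (k) operates (a current Class 5 Exemption Letter is held), but is set aside by (l): (l) is engaged — a current Annual Notice is held. (m) would limit (l) — at least one employee exceeds 30 hours/week — but (n) sets (m) aside: (n) operates against (m): a current Class G Declaration is held. (o) would limit (n) — a current Tier G Clearance is held — but (p) sets (o) aside: (p) is engaged — a current Standing Certificate is held. (q) does not operate here (no current Class B Waiver is held), so (p) stands. (e) remains available.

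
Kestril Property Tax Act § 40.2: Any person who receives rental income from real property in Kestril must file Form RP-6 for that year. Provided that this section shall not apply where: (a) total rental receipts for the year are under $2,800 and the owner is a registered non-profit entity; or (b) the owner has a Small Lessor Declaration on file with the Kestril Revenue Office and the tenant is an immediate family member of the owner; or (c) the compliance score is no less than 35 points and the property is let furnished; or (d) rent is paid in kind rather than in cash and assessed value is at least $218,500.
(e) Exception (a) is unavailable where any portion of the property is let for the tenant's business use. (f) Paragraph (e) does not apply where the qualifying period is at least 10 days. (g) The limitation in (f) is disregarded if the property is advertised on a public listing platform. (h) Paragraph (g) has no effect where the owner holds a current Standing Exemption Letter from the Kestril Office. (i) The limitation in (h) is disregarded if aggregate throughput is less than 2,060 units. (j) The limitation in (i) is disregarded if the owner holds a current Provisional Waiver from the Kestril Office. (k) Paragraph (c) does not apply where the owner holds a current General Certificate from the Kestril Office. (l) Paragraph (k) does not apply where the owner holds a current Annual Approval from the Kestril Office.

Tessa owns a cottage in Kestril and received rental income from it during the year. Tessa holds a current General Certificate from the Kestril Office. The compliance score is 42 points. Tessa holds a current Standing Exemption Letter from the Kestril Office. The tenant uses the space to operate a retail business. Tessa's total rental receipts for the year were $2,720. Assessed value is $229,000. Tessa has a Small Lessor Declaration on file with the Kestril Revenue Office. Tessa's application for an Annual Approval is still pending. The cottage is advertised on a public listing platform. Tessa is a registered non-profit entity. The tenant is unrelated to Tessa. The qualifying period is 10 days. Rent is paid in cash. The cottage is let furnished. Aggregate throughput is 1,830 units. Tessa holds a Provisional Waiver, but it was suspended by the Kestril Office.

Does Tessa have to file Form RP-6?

Exception (a) is satisfied on its face — total rental receipts for the year are $2,720, under the $2,800 limit; Tessa is a registered non-profit. But: (e) operates against (a): the space is let for business use. (f) would limit (e) — the qualifying period is 10 days, meeting the 10 days threshold — but (g) sets (f) aside: (g) operates against (f): the property is publicly advertised. (h) applies (a current Standing Exemption Letter is held), but is itself disapplied by (i): (i) operates against (h): aggregate throughput is 1,830 units, less than the 2,060 units limit. (j), which would lift (i), does not operate here — no current Provisional Waiver is held. (a) is therefore removed.
Exception (b) does not apply: the tenant is unrelated to the owner.
Exception (c): the compliance score is 42 points, meeting the 35 points threshold; the property is let furnished — every condition holds. However, paragraphs (k)–(l) must be considered: (k) is triggered — a current General Certificate is held. (l) is inapplicable (the Annual Approval is not current), so (k) stands. Exception (c) does not apply.
Exception (d) requires that rent is paid in kind rather than in cash; but rent is paid in cash, so (d) is unavailable.
No exception is made out. Tessa falls within the general rule.

Yes — Tessa must file Form RP-6.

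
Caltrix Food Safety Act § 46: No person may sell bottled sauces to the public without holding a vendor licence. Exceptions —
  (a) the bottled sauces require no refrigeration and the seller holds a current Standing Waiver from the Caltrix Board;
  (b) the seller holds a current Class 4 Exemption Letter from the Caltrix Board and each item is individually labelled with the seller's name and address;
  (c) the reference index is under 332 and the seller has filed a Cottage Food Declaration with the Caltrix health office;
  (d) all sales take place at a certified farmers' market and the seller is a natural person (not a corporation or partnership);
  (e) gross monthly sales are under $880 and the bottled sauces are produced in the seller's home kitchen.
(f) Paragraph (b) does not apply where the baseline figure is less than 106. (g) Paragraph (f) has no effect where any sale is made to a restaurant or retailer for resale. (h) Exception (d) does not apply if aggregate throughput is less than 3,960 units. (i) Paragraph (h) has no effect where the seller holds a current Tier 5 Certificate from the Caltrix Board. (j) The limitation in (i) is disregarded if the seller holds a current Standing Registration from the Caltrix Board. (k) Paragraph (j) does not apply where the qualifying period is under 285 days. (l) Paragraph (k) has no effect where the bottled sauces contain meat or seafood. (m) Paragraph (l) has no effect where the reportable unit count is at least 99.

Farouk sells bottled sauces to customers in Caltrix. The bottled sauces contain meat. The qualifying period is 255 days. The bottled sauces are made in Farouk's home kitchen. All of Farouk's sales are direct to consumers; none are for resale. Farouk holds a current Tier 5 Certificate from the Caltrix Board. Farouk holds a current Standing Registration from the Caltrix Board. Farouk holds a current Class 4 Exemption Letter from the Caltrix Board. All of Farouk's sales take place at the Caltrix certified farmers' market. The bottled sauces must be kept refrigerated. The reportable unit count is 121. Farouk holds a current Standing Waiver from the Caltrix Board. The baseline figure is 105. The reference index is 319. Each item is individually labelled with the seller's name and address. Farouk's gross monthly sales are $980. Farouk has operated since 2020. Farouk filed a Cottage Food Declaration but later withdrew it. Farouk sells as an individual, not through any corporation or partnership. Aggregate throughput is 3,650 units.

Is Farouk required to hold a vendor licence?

No — exception (d) applies; Farouk is not required to hold a vendor licence.

Exception (a) requires that the bottled sauces require no refrigeration; but the bottled sauces require refrigeration, so (a) is unavailable.
Exception (b): a current Class 4 Exemption Letter is held; items are individually labelled — every condition holds. But: (f) operates against (b): the baseline figure is 105, less than the 106 limit. (g), which would lift (f), is inapplicable — no sales are for resale. Exception (b) does not apply.
Exception (c) does not apply: the Cottage Food Declaration was withdrawn.
All of (d)'s requirements are met (all sales are at a certified farmers' market; the seller is a natural person). Under paragraphs (h)–(m): (h) would limit (d) — aggregate throughput is 3,650 units, less than the 3,960 units limit — but (i) sets (h) aside: (i) is engaged — a current Tier 5 Certificate is held. (j) would limit (i) — a current Standing Registration is held — but (k) sets (j) aside: (k) operates against (j): the qualifying period is 255 days, under the 285 days limit. (l) would limit (k) — the bottled sauces contain meat — but (m) sets (l) aside: (m) operates — the reportable unit count is 121, meeting the 99 threshold. Exception (d) stands.
Exception (e) does not apply: gross monthly sales are $980, not under $880.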